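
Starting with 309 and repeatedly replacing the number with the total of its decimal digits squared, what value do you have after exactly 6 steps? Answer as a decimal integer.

58

309 → 3² + 0² + 9² = 9 + 0 + 81 = 90
90 → 9² + 0² = 81 + 0 = 81
81 → 8² + 1² = 64 + 1 = 65
65 → 6² + 5² = 36 + 25 = 61
61 → 6² + 1² = 36 + 1 = 37
37 → 3² + 7² = 9 + 49 = 58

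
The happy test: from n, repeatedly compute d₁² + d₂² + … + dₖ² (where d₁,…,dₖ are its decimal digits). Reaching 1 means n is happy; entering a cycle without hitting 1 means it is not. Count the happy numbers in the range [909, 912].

909: 909 → 162 → 41 → 17 → 50 → 25 → 29 → 85 → 89 → 145 → 42 → 20 → 4 → 16 → 37 → 58 → 89  — not happy
910: 910 → 82 → 68 → 100 → 1  — happy
911: 911 → 83 → 73 → 58 → 89 → 145 → 42 → 20 → 4 → 16 → 37 → 58  — not happy
912: 912 → 86 → 100 → 1  — happy
happy: 910, 912

2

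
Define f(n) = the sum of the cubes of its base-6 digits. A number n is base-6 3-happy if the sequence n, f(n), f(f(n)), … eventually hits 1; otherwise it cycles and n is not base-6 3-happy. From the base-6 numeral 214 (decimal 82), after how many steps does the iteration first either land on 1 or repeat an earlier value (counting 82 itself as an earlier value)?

6

82 = (2,1,4)_6 → 2³ + 1³ + 4³ = 8 + 1 + 64 = 73
73 = (2,0,1)_6 → 2³ + 0³ + 1³ = 8 + 0 + 1 = 9
9 = (1,3)_6 → 1³ + 3³ = 1 + 27 = 28
28 = (4,4)_6 → 4³ + 4³ = 64 + 64 = 128
128 = (3,3,2)_6 → 3³ + 3³ + 2³ = 27 + 27 + 8 = 62
62 = (1,4,2)_6 → 1³ + 4³ + 2³ = 1 + 64 + 8 = 73  — 73 repeats.
That took 6 steps.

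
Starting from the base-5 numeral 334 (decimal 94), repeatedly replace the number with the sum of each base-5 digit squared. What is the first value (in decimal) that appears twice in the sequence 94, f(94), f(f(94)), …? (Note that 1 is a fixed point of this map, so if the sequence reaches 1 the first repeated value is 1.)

18

94 = (3,3,4)_5 → 3² + 3² + 4² = 34
34 = (1,1,4)_5 → 1² + 1² + 4² = 18
18 = (3,3)_5 → 3² + 3² = 18  — 18 already appeared earlier.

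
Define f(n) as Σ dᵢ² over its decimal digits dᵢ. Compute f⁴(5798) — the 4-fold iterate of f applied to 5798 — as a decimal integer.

1

5798 → 5² + 7² + 9² + 8² = 219
219 → 2² + 1² + 9² = 86
86 → 8² + 6² = 100
100 → 1² + 0² + 0² = 1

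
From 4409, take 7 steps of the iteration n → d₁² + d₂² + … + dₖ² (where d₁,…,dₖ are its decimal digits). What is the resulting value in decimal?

4409 → 4² + 4² + 0² + 9² = 16 + 16 + 0 + 81 = 113
113 → 1² + 1² + 3² = 1 + 1 + 9 = 11
11 → 1² + 1² = 1 + 1 = 2
2 → 2² = 4
4 → 4² = 16
16 → 1² + 6² = 1 + 36 = 37
37 → 3² + 7² = 9 + 49 = 58

58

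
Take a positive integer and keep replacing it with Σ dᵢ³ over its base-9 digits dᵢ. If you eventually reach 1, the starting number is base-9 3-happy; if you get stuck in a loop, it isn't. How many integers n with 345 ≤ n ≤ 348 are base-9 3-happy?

345: 345 → 99 → 9 → 1  (reaches 1)
346: 346 → 136 → 218 → 232 → 694 → 638 → 1198 → 470 → 476 → 980 → 540 → 432 → 152 → 856 → 128 → 134 → 638  (repeats 638)
347: 347 → 197 → 547 → 775 → 127 → 127  (repeats 127)
348: 348 → 288 → 152 → 856 → 128 → 134 → 638 → 1198 → 470 → 476 → 980 → 540 → 432 → 152  (repeats 152)
base-9 3-happy: 345

1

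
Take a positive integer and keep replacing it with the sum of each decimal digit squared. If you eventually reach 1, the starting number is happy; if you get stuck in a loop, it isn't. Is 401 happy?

401 → 4² + 0² + 1² = 16 + 0 + 1 = 17
17 → 1² + 7² = 1 + 49 = 50
50 → 5² + 0² = 25 + 0 = 25
25 → 2² + 5² = 4 + 25 = 29
29 → 2² + 9² = 4 + 81 = 85
85 → 8² + 5² = 64 + 25 = 89
89 → 8² + 9² = 64 + 81 = 145
145 → 1² + 4² + 5² = 1 + 16 + 25 = 42
42 → 4² + 2² = 16 + 4 = 20
20 → 2² + 0² = 4 + 0 = 4
4 → 4² = 16
16 → 1² + 6² = 1 + 36 = 37
37 → 3² + 7² = 9 + 49 = 58
58 → 5² + 8² = 25 + 64 = 89  — 89 already seen; the sequence cycles without reaching 1.

not happy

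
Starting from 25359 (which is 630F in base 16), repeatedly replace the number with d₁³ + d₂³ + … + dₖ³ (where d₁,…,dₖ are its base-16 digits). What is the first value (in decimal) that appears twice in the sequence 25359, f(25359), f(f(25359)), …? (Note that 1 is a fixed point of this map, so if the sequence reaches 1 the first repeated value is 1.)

3240

25359 = (6,3,0,15)_16 → 6³ + 3³ + 0³ + 15³ = 216 + 27 + 0 + 3375 = 3618
3618 = (14,2,2)_16 → 14³ + 2³ + 2³ = 2744 + 8 + 8 = 2760
2760 = (10,12,8)_16 → 10³ + 12³ + 8³ = 1000 + 1728 + 512 = 3240
3240 = (12,10,8)_16 → 12³ + 10³ + 8³ = 1728 + 1000 + 512 = 3240  — 3240 already appeared earlier.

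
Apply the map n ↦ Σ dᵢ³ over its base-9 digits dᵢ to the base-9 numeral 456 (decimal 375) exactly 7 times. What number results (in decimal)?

375 = (4,5,6)_9 → 4³ + 5³ + 6³ = 64 + 125 + 216 = 405
405 = (5,0,0)_9 → 5³ + 0³ + 0³ = 125 + 0 + 0 = 125
125 = (1,4,8)_9 → 1³ + 4³ + 8³ = 1 + 64 + 512 = 577
577 = (7,1,1)_9 → 7³ + 1³ + 1³ = 343 + 1 + 1 = 345
345 = (4,2,3)_9 → 4³ + 2³ + 3³ = 64 + 8 + 27 = 99
99 = (1,2,0)_9 → 1³ + 2³ + 0³ = 1 + 8 + 0 = 9
9 = (1,0)_9 → 1³ + 0³ = 1 + 0 = 1

1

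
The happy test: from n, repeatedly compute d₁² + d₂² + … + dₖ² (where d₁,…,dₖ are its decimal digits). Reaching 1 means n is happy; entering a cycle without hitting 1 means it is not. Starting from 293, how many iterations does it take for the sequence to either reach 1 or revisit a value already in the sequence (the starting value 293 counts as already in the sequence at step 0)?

5

293 → 2² + 9² + 3² = 94
94 → 9² + 4² = 97
97 → 9² + 7² = 130
130 → 1² + 3² + 0² = 10
10 → 1² + 0² = 1  — reached 1.
That took 5 steps.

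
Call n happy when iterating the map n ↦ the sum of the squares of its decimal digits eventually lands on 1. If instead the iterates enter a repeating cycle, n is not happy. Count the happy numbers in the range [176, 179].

1

176: 176 → 86 → 100 → 1  (reaches 1)
177: 177 → 99 → 162 → 41 → 17 → 50 → 25 → 29 → 85 → 89 → 145 → 42 → 20 → 4 → 16 → 37 → 58 → 89  (repeats 89)
178: 178 → 114 → 18 → 65 → 61 → 37 → 58 → 89 → 145 → 42 → 20 → 4 → 16 → 37  (repeats 37)
179: 179 → 131 → 11 → 2 → 4 → 16 → 37 → 58 → 89 → 145 → 42 → 20 → 4  (repeats 4)
happy: 176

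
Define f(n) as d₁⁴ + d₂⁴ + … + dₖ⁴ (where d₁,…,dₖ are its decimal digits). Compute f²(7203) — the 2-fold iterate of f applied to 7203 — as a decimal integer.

10929

7203 → 7⁴ + 2⁴ + 0⁴ + 3⁴ = 2401 + 16 + 0 + 81 = 2498
2498 → 2⁴ + 4⁴ + 9⁴ + 8⁴ = 16 + 256 + 6561 + 4096 = 10929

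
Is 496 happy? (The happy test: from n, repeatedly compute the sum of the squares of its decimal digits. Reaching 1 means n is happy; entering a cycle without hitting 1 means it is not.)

happy

496 → 4² + 9² + 6² = 16 + 81 + 36 = 133
133 → 1² + 3² + 3² = 1 + 9 + 9 = 19
19 → 1² + 9² = 1 + 81 = 82
82 → 8² + 2² = 64 + 4 = 68
68 → 6² + 8² = 36 + 64 = 100
100 → 1² + 0² + 0² = 1 + 0 + 0 = 1  — reached 1.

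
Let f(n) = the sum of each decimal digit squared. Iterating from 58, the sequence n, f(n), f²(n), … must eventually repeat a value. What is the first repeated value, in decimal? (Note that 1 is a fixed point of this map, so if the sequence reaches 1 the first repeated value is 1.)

58 → 5² + 8² = 25 + 64 = 89
89 → 8² + 9² = 64 + 81 = 145
145 → 1² + 4² + 5² = 1 + 16 + 25 = 42
42 → 4² + 2² = 16 + 4 = 20
20 → 2² + 0² = 4 + 0 = 4
4 → 4² = 16
16 → 1² + 6² = 1 + 36 = 37
37 → 3² + 7² = 9 + 49 = 58  — 58 already appeared earlier.

58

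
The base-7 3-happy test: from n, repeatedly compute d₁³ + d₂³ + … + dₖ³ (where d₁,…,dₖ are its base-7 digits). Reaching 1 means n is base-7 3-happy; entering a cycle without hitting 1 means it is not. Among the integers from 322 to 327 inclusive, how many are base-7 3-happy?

322: 322 → 280 → 250 → 250  (repeats 250)
323: 323 → 281 → 251 → 341 → 557 → 137 → 197 → 65 → 17 → 35 → 125 → 251  (repeats 251)
324: 324 → 288 → 342 → 648 → 282 → 258 → 342  (repeats 342)
325: 325 → 307 → 433 → 343 → 1  (reaches 1)
326: 326 → 344 → 2 → 8 → 2  (repeats 2)
327: 327 → 405 → 219 → 99 → 9 → 9  (repeats 9)
base-7 3-happy: 325

1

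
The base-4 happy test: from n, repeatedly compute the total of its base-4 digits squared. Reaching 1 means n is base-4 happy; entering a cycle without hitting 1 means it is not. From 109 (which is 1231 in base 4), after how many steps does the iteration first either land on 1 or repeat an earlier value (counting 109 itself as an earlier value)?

109 = (1,2,3,1)_4 → 1² + 2² + 3² + 1² = 15
15 = (3,3)_4 → 3² + 3² = 18
18 = (1,0,2)_4 → 1² + 0² + 2² = 5
5 = (1,1)_4 → 1² + 1² = 2
2 = (2)_4 → 2² = 4
4 = (1,0)_4 → 1² + 0² = 1  — reached 1.
That took 6 steps.

6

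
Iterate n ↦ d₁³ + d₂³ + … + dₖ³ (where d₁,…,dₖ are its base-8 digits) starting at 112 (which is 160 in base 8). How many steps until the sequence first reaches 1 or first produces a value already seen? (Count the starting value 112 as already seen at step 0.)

112 = (1,6,0)_8 → 1³ + 6³ + 0³ = 1 + 216 + 0 = 217
217 = (3,3,1)_8 → 3³ + 3³ + 1³ = 27 + 27 + 1 = 55
55 = (6,7)_8 → 6³ + 7³ = 216 + 343 = 559
559 = (1,0,5,7)_8 → 1³ + 0³ + 5³ + 7³ = 1 + 0 + 125 + 343 = 469
469 = (7,2,5)_8 → 7³ + 2³ + 5³ = 343 + 8 + 125 = 476
476 = (7,3,4)_8 → 7³ + 3³ + 4³ = 343 + 27 + 64 = 434
434 = (6,6,2)_8 → 6³ + 6³ + 2³ = 216 + 216 + 8 = 440
440 = (6,7,0)_8 → 6³ + 7³ + 0³ = 216 + 343 + 0 = 559  — 559 repeats.
That took 8 steps.

8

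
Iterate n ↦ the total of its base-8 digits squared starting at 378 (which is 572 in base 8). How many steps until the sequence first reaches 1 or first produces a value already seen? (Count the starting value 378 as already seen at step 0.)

378 = (5,7,2)_8 → 5² + 7² + 2² = 25 + 49 + 4 = 78
78 = (1,1,6)_8 → 1² + 1² + 6² = 1 + 1 + 36 = 38
38 = (4,6)_8 → 4² + 6² = 16 + 36 = 52
52 = (6,4)_8 → 6² + 4² = 36 + 16 = 52  — 52 repeats.
That took 4 steps.

4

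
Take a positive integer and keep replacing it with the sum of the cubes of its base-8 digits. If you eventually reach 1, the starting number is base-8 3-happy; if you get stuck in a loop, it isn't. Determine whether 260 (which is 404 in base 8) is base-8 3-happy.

base-8 3-happy

260 = (4,0,4)_8 → 4³ + 0³ + 4³ = 128
128 = (2,0,0)_8 → 2³ + 0³ + 0³ = 8
8 = (1,0)_8 → 1³ + 0³ = 1  — reached 1.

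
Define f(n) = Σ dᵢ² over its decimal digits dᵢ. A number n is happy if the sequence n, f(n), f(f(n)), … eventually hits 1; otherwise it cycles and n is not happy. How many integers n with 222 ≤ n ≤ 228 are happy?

222: 222 → 12 → 5 → 25 → 29 → 85 → 89 → 145 → 42 → 20 → 4 → 16 → 37 → 58 → 89  (repeats 89)
223: 223 → 17 → 50 → 25 → 29 → 85 → 89 → 145 → 42 → 20 → 4 → 16 → 37 → 58 → 89  (repeats 89)
224: 224 → 24 → 20 → 4 → 16 → 37 → 58 → 89 → 145 → 42 → 20  (repeats 20)
225: 225 → 33 → 18 → 65 → 61 → 37 → 58 → 89 → 145 → 42 → 20 → 4 → 16 → 37  (repeats 37)
226: 226 → 44 → 32 → 13 → 10 → 1  (reaches 1)
227: 227 → 57 → 74 → 65 → 61 → 37 → 58 → 89 → 145 → 42 → 20 → 4 → 16 → 37  (repeats 37)
228: 228 → 72 → 53 → 34 → 25 → 29 → 85 → 89 → 145 → 42 → 20 → 4 → 16 → 37 → 58 → 89  (repeats 89)
happy: 226

1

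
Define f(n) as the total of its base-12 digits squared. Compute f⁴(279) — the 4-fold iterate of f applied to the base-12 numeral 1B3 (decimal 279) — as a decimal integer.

279 = (1,11,3)_12 → 1² + 11² + 3² = 1 + 121 + 9 = 131
131 = (10,11)_12 → 10² + 11² = 100 + 121 = 221
221 = (1,6,5)_12 → 1² + 6² + 5² = 1 + 36 + 25 = 62
62 = (5,2)_12 → 5² + 2² = 25 + 4 = 29

29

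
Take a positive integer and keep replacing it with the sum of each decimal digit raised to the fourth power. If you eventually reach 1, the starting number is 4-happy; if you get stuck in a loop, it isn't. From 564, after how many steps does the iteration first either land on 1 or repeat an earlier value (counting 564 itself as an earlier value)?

12

564 → 5⁴ + 6⁴ + 4⁴ = 625 + 1296 + 256 = 2177
2177 → 2⁴ + 1⁴ + 7⁴ + 7⁴ = 16 + 1 + 2401 + 2401 = 4819
4819 → 4⁴ + 8⁴ + 1⁴ + 9⁴ = 256 + 4096 + 1 + 6561 = 10914
10914 → 1⁴ + 0⁴ + 9⁴ + 1⁴ + 4⁴ = 1 + 0 + 6561 + 1 + 256 = 6819
6819 → 6⁴ + 8⁴ + 1⁴ + 9⁴ = 1296 + 4096 + 1 + 6561 = 11954
11954 → 1⁴ + 1⁴ + 9⁴ + 5⁴ + 4⁴ = 1 + 1 + 6561 + 625 + 256 = 7444
7444 → 7⁴ + 4⁴ + 4⁴ + 4⁴ = 2401 + 256 + 256 + 256 = 3169
3169 → 3⁴ + 1⁴ + 6⁴ + 9⁴ = 81 + 1 + 1296 + 6561 = 7939
7939 → 7⁴ + 9⁴ + 3⁴ + 9⁴ = 2401 + 6561 + 81 + 6561 = 15604
15604 → 1⁴ + 5⁴ + 6⁴ + 0⁴ + 4⁴ = 1 + 625 + 1296 + 0 + 256 = 2178
2178 → 2⁴ + 1⁴ + 7⁴ + 8⁴ = 16 + 1 + 2401 + 4096 = 6514
6514 → 6⁴ + 5⁴ + 1⁴ + 4⁴ = 1296 + 625 + 1 + 256 = 2178  — 2178 repeats.
That took 12 steps.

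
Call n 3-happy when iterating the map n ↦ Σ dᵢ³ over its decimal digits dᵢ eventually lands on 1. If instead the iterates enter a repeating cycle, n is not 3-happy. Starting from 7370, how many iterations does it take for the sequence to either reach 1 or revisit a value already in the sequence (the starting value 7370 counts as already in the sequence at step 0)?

7370 → 7³ + 3³ + 7³ + 0³ = 713
713 → 7³ + 1³ + 3³ = 371
371 → 3³ + 7³ + 1³ = 371  — 371 repeats.
That took 3 steps.

3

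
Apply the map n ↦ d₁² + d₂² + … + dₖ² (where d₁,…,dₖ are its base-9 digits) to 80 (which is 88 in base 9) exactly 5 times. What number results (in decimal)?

16

80 = (8,8)_9 → 8² + 8² = 64 + 64 = 128
128 = (1,5,2)_9 → 1² + 5² + 2² = 1 + 25 + 4 = 30
30 = (3,3)_9 → 3² + 3² = 9 + 9 = 18
18 = (2,0)_9 → 2² + 0² = 4 + 0 = 4
4 = (4)_9 → 4² = 16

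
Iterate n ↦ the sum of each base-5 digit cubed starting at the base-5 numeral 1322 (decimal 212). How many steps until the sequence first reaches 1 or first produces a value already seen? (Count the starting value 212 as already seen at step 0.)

212 = (1,3,2,2)_5 → 1³ + 3³ + 2³ + 2³ = 1 + 27 + 8 + 8 = 44
44 = (1,3,4)_5 → 1³ + 3³ + 4³ = 1 + 27 + 64 = 92
92 = (3,3,2)_5 → 3³ + 3³ + 2³ = 27 + 27 + 8 = 62
62 = (2,2,2)_5 → 2³ + 2³ + 2³ = 8 + 8 + 8 = 24
24 = (4,4)_5 → 4³ + 4³ = 64 + 64 = 128
128 = (1,0,0,3)_5 → 1³ + 0³ + 0³ + 3³ = 1 + 0 + 0 + 27 = 28
28 = (1,0,3)_5 → 1³ + 0³ + 3³ = 1 + 0 + 27 = 28  — 28 repeats.
That took 7 steps.

7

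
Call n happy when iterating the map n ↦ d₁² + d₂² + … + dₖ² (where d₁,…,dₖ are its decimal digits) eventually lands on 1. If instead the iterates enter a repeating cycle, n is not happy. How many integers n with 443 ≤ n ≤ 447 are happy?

1

443: 443 → 41 → 17 → 50 → 25 → 29 → 85 → 89 → 145 → 42 → 20 → 4 → 16 → 37 → 58 → 89  — not happy
444: 444 → 48 → 80 → 64 → 52 → 29 → 85 → 89 → 145 → 42 → 20 → 4 → 16 → 37 → 58 → 89  — not happy
445: 445 → 57 → 74 → 65 → 61 → 37 → 58 → 89 → 145 → 42 → 20 → 4 → 16 → 37  — not happy
446: 446 → 68 → 100 → 1  — happy
447: 447 → 81 → 65 → 61 → 37 → 58 → 89 → 145 → 42 → 20 → 4 → 16 → 37  — not happy
happy: 446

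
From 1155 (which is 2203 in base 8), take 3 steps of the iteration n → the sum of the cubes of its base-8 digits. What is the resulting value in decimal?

35

1155 = (2,2,0,3)_8 → 2³ + 2³ + 0³ + 3³ = 8 + 8 + 0 + 27 = 43
43 = (5,3)_8 → 5³ + 3³ = 125 + 27 = 152
152 = (2,3,0)_8 → 2³ + 3³ + 0³ = 8 + 27 + 0 = 35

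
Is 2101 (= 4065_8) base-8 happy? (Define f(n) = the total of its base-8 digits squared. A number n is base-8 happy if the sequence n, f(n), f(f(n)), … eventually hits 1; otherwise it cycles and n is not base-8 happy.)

2101 = (4,0,6,5)_8 → 4² + 0² + 6² + 5² = 77
77 = (1,1,5)_8 → 1² + 1² + 5² = 27
27 = (3,3)_8 → 3² + 3² = 18
18 = (2,2)_8 → 2² + 2² = 8
8 = (1,0)_8 → 1² + 0² = 1  — reached 1.

base-8 happy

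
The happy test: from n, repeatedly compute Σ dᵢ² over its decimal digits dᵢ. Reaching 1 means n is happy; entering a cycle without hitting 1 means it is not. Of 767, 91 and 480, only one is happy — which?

91

767: 767 → 134 → 26 → 40 → 16 → 37 → 58 → 89 → 145 → 42 → 20 → 4 → 16  — repeats 16 (not happy)
91: 91 → 82 → 68 → 100 → 1  — reaches 1 (happy)
480: 480 → 80 → 64 → 52 → 29 → 85 → 89 → 145 → 42 → 20 → 4 → 16 → 37 → 58 → 89  — repeats 89 (not happy)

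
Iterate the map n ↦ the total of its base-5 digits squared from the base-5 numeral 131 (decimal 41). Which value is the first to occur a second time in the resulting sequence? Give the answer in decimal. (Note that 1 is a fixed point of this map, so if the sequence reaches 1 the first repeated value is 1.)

41 = (1,3,1)_5 → 11
11 = (2,1)_5 → 5
5 = (1,0)_5 → 1  — reached the fixed point 1.
1 → 1, so 1 is the first repeated value.

1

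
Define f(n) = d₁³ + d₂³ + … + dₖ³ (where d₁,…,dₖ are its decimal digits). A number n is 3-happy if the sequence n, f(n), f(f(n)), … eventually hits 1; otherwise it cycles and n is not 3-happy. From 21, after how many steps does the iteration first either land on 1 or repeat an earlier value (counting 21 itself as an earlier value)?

6

21 → 2³ + 1³ = 8 + 1 = 9
9 → 9³ = 729
729 → 7³ + 2³ + 9³ = 343 + 8 + 729 = 1080
1080 → 1³ + 0³ + 8³ + 0³ = 1 + 0 + 512 + 0 = 513
513 → 5³ + 1³ + 3³ = 125 + 1 + 27 = 153
153 → 1³ + 5³ + 3³ = 1 + 125 + 27 = 153  — 153 repeats.
That took 6 steps.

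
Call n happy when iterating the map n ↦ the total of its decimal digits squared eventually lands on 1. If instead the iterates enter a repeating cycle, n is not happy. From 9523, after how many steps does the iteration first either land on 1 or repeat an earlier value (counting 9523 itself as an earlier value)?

9523 → 9² + 5² + 2² + 3² = 81 + 25 + 4 + 9 = 119
119 → 1² + 1² + 9² = 1 + 1 + 81 = 83
83 → 8² + 3² = 64 + 9 = 73
73 → 7² + 3² = 49 + 9 = 58
58 → 5² + 8² = 25 + 64 = 89
89 → 8² + 9² = 64 + 81 = 145
145 → 1² + 4² + 5² = 1 + 16 + 25 = 42
42 → 4² + 2² = 16 + 4 = 20
20 → 2² + 0² = 4 + 0 = 4
4 → 4² = 16
16 → 1² + 6² = 1 + 36 = 37
37 → 3² + 7² = 9 + 49 = 58  — 58 repeats.
That took 12 steps.

12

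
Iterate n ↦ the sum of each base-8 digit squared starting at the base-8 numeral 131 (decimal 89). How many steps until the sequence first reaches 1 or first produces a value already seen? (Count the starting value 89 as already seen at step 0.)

89 = (1,3,1)_8 → 1² + 3² + 1² = 11
11 = (1,3)_8 → 1² + 3² = 10
10 = (1,2)_8 → 1² + 2² = 5
5 = (5)_8 → 5² = 25
25 = (3,1)_8 → 3² + 1² = 10  — 10 repeats.
That took 5 steps.

5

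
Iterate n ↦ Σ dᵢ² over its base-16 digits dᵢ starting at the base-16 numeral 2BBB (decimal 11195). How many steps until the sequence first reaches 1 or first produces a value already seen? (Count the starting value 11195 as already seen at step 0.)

14

11195 = (2,11,11,11)_16 → 2² + 11² + 11² + 11² = 4 + 121 + 121 + 121 = 367
367 = (1,6,15)_16 → 1² + 6² + 15² = 1 + 36 + 225 = 262
262 = (1,0,6)_16 → 1² + 0² + 6² = 1 + 0 + 36 = 37
37 = (2,5)_16 → 2² + 5² = 4 + 25 = 29
29 = (1,13)_16 → 1² + 13² = 1 + 169 = 170
170 = (10,10)_16 → 10² + 10² = 100 + 100 = 200
200 = (12,8)_16 → 12² + 8² = 144 + 64 = 208
208 = (13,0)_16 → 13² + 0² = 169 + 0 = 169
169 = (10,9)_16 → 10² + 9² = 100 + 81 = 181
181 = (11,5)_16 → 11² + 5² = 121 + 25 = 146
146 = (9,2)_16 → 9² + 2² = 81 + 4 = 85
85 = (5,5)_16 → 5² + 5² = 25 + 25 = 50
50 = (3,2)_16 → 3² + 2² = 9 + 4 = 13
13 = (13)_16 → 13² = 169  — 169 repeats.
That took 14 steps.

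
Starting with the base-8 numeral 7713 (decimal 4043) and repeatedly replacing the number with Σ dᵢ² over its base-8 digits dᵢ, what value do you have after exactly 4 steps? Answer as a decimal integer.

4043 = (7,7,1,3)_8 → 7² + 7² + 1² + 3² = 49 + 49 + 1 + 9 = 108
108 = (1,5,4)_8 → 1² + 5² + 4² = 1 + 25 + 16 = 42
42 = (5,2)_8 → 5² + 2² = 25 + 4 = 29
29 = (3,5)_8 → 3² + 5² = 9 + 25 = 34

34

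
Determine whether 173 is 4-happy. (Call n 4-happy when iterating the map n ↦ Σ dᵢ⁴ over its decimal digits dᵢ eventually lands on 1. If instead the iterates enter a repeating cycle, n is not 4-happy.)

not 4-happy

173 → 2483
2483 → 4449
4449 → 7329
7329 → 9059
9059 → 13747
13747 → 5140
5140 → 882
882 → 8208
8208 → 8208  — 8208 already seen; the sequence cycles without reaching 1.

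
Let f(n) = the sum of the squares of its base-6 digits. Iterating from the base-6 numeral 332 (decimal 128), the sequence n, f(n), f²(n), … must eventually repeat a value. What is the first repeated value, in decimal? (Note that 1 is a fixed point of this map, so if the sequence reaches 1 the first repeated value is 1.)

25

128 = (3,3,2)_6 → 3² + 3² + 2² = 22
22 = (3,4)_6 → 3² + 4² = 25
25 = (4,1)_6 → 4² + 1² = 17
17 = (2,5)_6 → 2² + 5² = 29
29 = (4,5)_6 → 4² + 5² = 41
41 = (1,0,5)_6 → 1² + 0² + 5² = 26
26 = (4,2)_6 → 4² + 2² = 20
20 = (3,2)_6 → 3² + 2² = 13
13 = (2,1)_6 → 2² + 1² = 5
5 = (5)_6 → 5² = 25  — 25 already appeared earlier.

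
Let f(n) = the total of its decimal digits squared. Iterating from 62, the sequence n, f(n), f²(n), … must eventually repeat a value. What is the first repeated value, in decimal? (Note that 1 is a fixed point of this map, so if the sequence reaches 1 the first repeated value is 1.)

62 → 6² + 2² = 36 + 4 = 40
40 → 4² + 0² = 16 + 0 = 16
16 → 1² + 6² = 1 + 36 = 37
37 → 3² + 7² = 9 + 49 = 58
58 → 5² + 8² = 25 + 64 = 89
89 → 8² + 9² = 64 + 81 = 145
145 → 1² + 4² + 5² = 1 + 16 + 25 = 42
42 → 4² + 2² = 16 + 4 = 20
20 → 2² + 0² = 4 + 0 = 4
4 → 4² = 16  — 16 already appeared earlier.

16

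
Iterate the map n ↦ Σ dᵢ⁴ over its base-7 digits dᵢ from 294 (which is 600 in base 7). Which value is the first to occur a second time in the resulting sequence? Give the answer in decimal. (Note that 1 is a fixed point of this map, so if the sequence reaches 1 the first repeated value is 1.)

294 = (6,0,0)_7 → 6⁴ + 0⁴ + 0⁴ = 1296
1296 = (3,5,3,1)_7 → 3⁴ + 5⁴ + 3⁴ + 1⁴ = 788
788 = (2,2,0,4)_7 → 2⁴ + 2⁴ + 0⁴ + 4⁴ = 288
288 = (5,6,1)_7 → 5⁴ + 6⁴ + 1⁴ = 1922
1922 = (5,4,1,4)_7 → 5⁴ + 4⁴ + 1⁴ + 4⁴ = 1138
1138 = (3,2,1,4)_7 → 3⁴ + 2⁴ + 1⁴ + 4⁴ = 354
354 = (1,0,1,4)_7 → 1⁴ + 0⁴ + 1⁴ + 4⁴ = 258
258 = (5,1,6)_7 → 5⁴ + 1⁴ + 6⁴ = 1922  — 1922 already appeared earlier.

1922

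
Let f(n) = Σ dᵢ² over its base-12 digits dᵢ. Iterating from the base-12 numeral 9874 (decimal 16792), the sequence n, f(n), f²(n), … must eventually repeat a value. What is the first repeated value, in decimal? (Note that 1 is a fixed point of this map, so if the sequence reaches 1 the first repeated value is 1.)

29

16792 = (9,8,7,4)_12 → 9² + 8² + 7² + 4² = 210
210 = (1,5,6)_12 → 1² + 5² + 6² = 62
62 = (5,2)_12 → 5² + 2² = 29
29 = (2,5)_12 → 2² + 5² = 29  — 29 already appeared earlier.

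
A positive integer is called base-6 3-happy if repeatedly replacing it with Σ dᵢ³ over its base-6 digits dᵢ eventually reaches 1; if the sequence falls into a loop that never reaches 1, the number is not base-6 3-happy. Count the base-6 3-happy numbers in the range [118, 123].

4

118: 118 → 92 → 43 → 3 → 27 → 91 → 36 → 1  — base-6 3-happy
119: 119 → 153 → 92 → 43 → 3 → 27 → 91 → 36 → 1  — base-6 3-happy
120: 120 → 35 → 250 → 190 → 190  — not base-6 3-happy
121: 121 → 36 → 1  — base-6 3-happy
122: 122 → 43 → 3 → 27 → 91 → 36 → 1  — base-6 3-happy
123: 123 → 62 → 73 → 9 → 28 → 128 → 62  — not base-6 3-happy
base-6 3-happy: 118, 119, 121, 122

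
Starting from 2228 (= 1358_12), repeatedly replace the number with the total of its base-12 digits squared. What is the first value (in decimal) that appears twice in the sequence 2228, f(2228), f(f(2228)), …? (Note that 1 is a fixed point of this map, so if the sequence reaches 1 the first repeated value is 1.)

100

2228 = (1,3,5,8)_12 → 1² + 3² + 5² + 8² = 1 + 9 + 25 + 64 = 99
99 = (8,3)_12 → 8² + 3² = 64 + 9 = 73
73 = (6,1)_12 → 6² + 1² = 36 + 1 = 37
37 = (3,1)_12 → 3² + 1² = 9 + 1 = 10
10 = (10)_12 → 10² = 100
100 = (8,4)_12 → 8² + 4² = 64 + 16 = 80
80 = (6,8)_12 → 6² + 8² = 36 + 64 = 100  — 100 already appeared earlier.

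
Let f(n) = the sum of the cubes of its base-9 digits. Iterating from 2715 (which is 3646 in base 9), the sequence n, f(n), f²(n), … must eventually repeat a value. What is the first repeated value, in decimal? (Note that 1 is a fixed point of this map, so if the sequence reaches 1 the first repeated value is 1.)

2715 = (3,6,4,6)_9 → 3³ + 6³ + 4³ + 6³ = 523
523 = (6,4,1)_9 → 6³ + 4³ + 1³ = 281
281 = (3,4,2)_9 → 3³ + 4³ + 2³ = 99
99 = (1,2,0)_9 → 1³ + 2³ + 0³ = 9
9 = (1,0)_9 → 1³ + 0³ = 1  — reached the fixed point 1.
1 → 1, so 1 is the first repeated value.

1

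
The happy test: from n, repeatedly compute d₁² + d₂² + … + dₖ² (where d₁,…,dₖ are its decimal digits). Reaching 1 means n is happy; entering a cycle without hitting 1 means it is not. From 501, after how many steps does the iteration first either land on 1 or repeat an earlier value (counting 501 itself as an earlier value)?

11

501 → 5² + 0² + 1² = 26
26 → 2² + 6² = 40
40 → 4² + 0² = 16
16 → 1² + 6² = 37
37 → 3² + 7² = 58
58 → 5² + 8² = 89
89 → 8² + 9² = 145
145 → 1² + 4² + 5² = 42
42 → 4² + 2² = 20
20 → 2² + 0² = 4
4 → 4² = 16  — 16 repeats.
That took 11 steps.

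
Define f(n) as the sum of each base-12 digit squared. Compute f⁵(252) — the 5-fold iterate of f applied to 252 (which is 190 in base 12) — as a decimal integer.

5

252 = (1,9,0)_12 → 1² + 9² + 0² = 82
82 = (6,10)_12 → 6² + 10² = 136
136 = (11,4)_12 → 11² + 4² = 137
137 = (11,5)_12 → 11² + 5² = 146
146 = (1,0,2)_12 → 1² + 0² + 2² = 5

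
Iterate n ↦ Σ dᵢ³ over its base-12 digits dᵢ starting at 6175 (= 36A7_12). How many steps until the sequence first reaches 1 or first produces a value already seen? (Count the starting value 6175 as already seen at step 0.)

12

6175 = (3,6,10,7)_12 → 3³ + 6³ + 10³ + 7³ = 1586
1586 = (11,0,2)_12 → 11³ + 0³ + 2³ = 1339
1339 = (9,3,7)_12 → 9³ + 3³ + 7³ = 1099
1099 = (7,7,7)_12 → 7³ + 7³ + 7³ = 1029
1029 = (7,1,9)_12 → 7³ + 1³ + 9³ = 1073
1073 = (7,5,5)_12 → 7³ + 5³ + 5³ = 593
593 = (4,1,5)_12 → 4³ + 1³ + 5³ = 190
190 = (1,3,10)_12 → 1³ + 3³ + 10³ = 1028
1028 = (7,1,8)_12 → 7³ + 1³ + 8³ = 856
856 = (5,11,4)_12 → 5³ + 11³ + 4³ = 1520
1520 = (10,6,8)_12 → 10³ + 6³ + 8³ = 1728
1728 = (1,0,0,0)_12 → 1³ + 0³ + 0³ + 0³ = 1  — reached 1.
That took 12 steps.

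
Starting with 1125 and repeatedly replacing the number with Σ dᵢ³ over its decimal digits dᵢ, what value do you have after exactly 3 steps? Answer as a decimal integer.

1125 → 1³ + 1³ + 2³ + 5³ = 1 + 1 + 8 + 125 = 135
135 → 1³ + 3³ + 5³ = 1 + 27 + 125 = 153
153 → 1³ + 5³ + 3³ = 1 + 125 + 27 = 153

153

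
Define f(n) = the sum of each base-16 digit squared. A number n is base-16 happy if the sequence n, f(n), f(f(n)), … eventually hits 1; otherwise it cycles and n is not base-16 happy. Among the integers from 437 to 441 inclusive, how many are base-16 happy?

1

437: 437 → 147 → 90 → 125 → 218 → 269 → 170 → 200 → 208 → 169 → 181 → 146 → 85 → 50 → 13 → 169  (repeats 169)
438: 438 → 158 → 277 → 27 → 122 → 149 → 106 → 136 → 128 → 64 → 16 → 1  (reaches 1)
439: 439 → 171 → 221 → 338 → 30 → 197 → 169 → 181 → 146 → 85 → 50 → 13 → 169  (repeats 169)
440: 440 → 186 → 221 → 338 → 30 → 197 → 169 → 181 → 146 → 85 → 50 → 13 → 169  (repeats 169)
441: 441 → 203 → 265 → 82 → 29 → 170 → 200 → 208 → 169 → 181 → 146 → 85 → 50 → 13 → 169  (repeats 169)
base-16 happy: 438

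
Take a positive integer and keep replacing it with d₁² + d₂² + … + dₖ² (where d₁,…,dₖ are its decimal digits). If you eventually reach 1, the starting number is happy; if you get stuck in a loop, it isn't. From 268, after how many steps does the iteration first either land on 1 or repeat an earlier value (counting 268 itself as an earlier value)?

268 → 2² + 6² + 8² = 104
104 → 1² + 0² + 4² = 17
17 → 1² + 7² = 50
50 → 5² + 0² = 25
25 → 2² + 5² = 29
29 → 2² + 9² = 85
85 → 8² + 5² = 89
89 → 8² + 9² = 145
145 → 1² + 4² + 5² = 42
42 → 4² + 2² = 20
20 → 2² + 0² = 4
4 → 4² = 16
16 → 1² + 6² = 37
37 → 3² + 7² = 58
58 → 5² + 8² = 89  — 89 repeats.
That took 15 steps.

15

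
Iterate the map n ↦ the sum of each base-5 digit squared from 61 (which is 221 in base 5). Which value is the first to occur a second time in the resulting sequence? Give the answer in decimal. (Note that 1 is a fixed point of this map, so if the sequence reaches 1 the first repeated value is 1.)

61 = (2,2,1)_5 → 2² + 2² + 1² = 4 + 4 + 1 = 9
9 = (1,4)_5 → 1² + 4² = 1 + 16 = 17
17 = (3,2)_5 → 3² + 2² = 9 + 4 = 13
13 = (2,3)_5 → 2² + 3² = 4 + 9 = 13  — 13 already appeared earlier.

13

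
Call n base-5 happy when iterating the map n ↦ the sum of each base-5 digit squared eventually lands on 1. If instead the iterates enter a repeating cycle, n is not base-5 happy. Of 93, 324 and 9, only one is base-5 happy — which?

93: 93 → 27 → 5 → 1  — reaches 1 (base-5 happy)
324: 324 → 40 → 10 → 4 → 16 → 10  — repeats 10 (not base-5 happy)
9: 9 → 17 → 13 → 13  — repeats 13 (not base-5 happy)

93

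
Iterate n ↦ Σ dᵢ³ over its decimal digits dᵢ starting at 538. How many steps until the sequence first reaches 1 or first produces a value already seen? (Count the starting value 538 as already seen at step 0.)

538 → 5³ + 3³ + 8³ = 125 + 27 + 512 = 664
664 → 6³ + 6³ + 4³ = 216 + 216 + 64 = 496
496 → 4³ + 9³ + 6³ = 64 + 729 + 216 = 1009
1009 → 1³ + 0³ + 0³ + 9³ = 1 + 0 + 0 + 729 = 730
730 → 7³ + 3³ + 0³ = 343 + 27 + 0 = 370
370 → 3³ + 7³ + 0³ = 27 + 343 + 0 = 370  — 370 repeats.
That took 6 steps.

6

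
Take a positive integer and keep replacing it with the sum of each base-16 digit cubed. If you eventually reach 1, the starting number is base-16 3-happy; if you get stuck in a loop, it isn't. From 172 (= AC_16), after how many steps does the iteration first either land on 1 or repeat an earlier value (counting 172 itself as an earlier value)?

15

172 = (10,12)_16 → 10³ + 12³ = 2728
2728 = (10,10,8)_16 → 10³ + 10³ + 8³ = 2512
2512 = (9,13,0)_16 → 9³ + 13³ + 0³ = 2926
2926 = (11,6,14)_16 → 11³ + 6³ + 14³ = 4291
4291 = (1,0,12,3)_16 → 1³ + 0³ + 12³ + 3³ = 1756
1756 = (6,13,12)_16 → 6³ + 13³ + 12³ = 4141
4141 = (1,0,2,13)_16 → 1³ + 0³ + 2³ + 13³ = 2206
2206 = (8,9,14)_16 → 8³ + 9³ + 14³ = 3985
3985 = (15,9,1)_16 → 15³ + 9³ + 1³ = 4105
4105 = (1,0,0,9)_16 → 1³ + 0³ + 0³ + 9³ = 730
730 = (2,13,10)_16 → 2³ + 13³ + 10³ = 3205
3205 = (12,8,5)_16 → 12³ + 8³ + 5³ = 2365
2365 = (9,3,13)_16 → 9³ + 3³ + 13³ = 2953
2953 = (11,8,9)_16 → 11³ + 8³ + 9³ = 2572
2572 = (10,0,12)_16 → 10³ + 0³ + 12³ = 2728  — 2728 repeats.
That took 15 steps.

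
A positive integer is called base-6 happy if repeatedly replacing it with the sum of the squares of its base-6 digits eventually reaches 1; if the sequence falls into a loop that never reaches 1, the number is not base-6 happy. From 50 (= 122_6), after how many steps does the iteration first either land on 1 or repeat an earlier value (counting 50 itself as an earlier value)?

50 = (1,2,2)_6 → 1² + 2² + 2² = 9
9 = (1,3)_6 → 1² + 3² = 10
10 = (1,4)_6 → 1² + 4² = 17
17 = (2,5)_6 → 2² + 5² = 29
29 = (4,5)_6 → 4² + 5² = 41
41 = (1,0,5)_6 → 1² + 0² + 5² = 26
26 = (4,2)_6 → 4² + 2² = 20
20 = (3,2)_6 → 3² + 2² = 13
13 = (2,1)_6 → 2² + 1² = 5
5 = (5)_6 → 5² = 25
25 = (4,1)_6 → 4² + 1² = 17  — 17 repeats.
That took 11 steps.

11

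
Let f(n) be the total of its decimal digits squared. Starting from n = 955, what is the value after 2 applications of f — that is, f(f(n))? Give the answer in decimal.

955 → 9² + 5² + 5² = 81 + 25 + 25 = 131
131 → 1² + 3² + 1² = 1 + 9 + 1 = 11

11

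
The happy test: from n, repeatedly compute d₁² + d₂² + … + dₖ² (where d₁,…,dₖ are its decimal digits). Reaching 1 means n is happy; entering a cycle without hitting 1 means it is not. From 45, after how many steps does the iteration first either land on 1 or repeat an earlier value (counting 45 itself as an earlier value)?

45 → 4² + 5² = 41
41 → 4² + 1² = 17
17 → 1² + 7² = 50
50 → 5² + 0² = 25
25 → 2² + 5² = 29
29 → 2² + 9² = 85
85 → 8² + 5² = 89
89 → 8² + 9² = 145
145 → 1² + 4² + 5² = 42
42 → 4² + 2² = 20
20 → 2² + 0² = 4
4 → 4² = 16
16 → 1² + 6² = 37
37 → 3² + 7² = 58
58 → 5² + 8² = 89  — 89 repeats.
That took 15 steps.

15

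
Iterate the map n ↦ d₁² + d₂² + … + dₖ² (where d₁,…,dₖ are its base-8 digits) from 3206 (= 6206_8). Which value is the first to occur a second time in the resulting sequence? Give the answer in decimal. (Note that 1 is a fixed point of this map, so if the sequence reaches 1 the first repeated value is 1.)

3206 = (6,2,0,6)_8 → 6² + 2² + 0² + 6² = 36 + 4 + 0 + 36 = 76
76 = (1,1,4)_8 → 1² + 1² + 4² = 1 + 1 + 16 = 18
18 = (2,2)_8 → 2² + 2² = 4 + 4 = 8
8 = (1,0)_8 → 1² + 0² = 1 + 0 = 1  — reached the fixed point 1.
1 → 1, so 1 is the first repeated value.

1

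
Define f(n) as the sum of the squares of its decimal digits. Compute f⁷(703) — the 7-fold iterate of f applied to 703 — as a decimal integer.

16

703 → 7² + 0² + 3² = 58
58 → 5² + 8² = 89
89 → 8² + 9² = 145
145 → 1² + 4² + 5² = 42
42 → 4² + 2² = 20
20 → 2² + 0² = 4
4 → 4² = 16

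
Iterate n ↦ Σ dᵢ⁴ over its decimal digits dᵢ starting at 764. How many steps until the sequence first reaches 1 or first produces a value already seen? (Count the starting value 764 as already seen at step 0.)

764 → 7⁴ + 6⁴ + 4⁴ = 3953
3953 → 3⁴ + 9⁴ + 5⁴ + 3⁴ = 7348
7348 → 7⁴ + 3⁴ + 4⁴ + 8⁴ = 6834
6834 → 6⁴ + 8⁴ + 3⁴ + 4⁴ = 5729
5729 → 5⁴ + 7⁴ + 2⁴ + 9⁴ = 9603
9603 → 9⁴ + 6⁴ + 0⁴ + 3⁴ = 7938
7938 → 7⁴ + 9⁴ + 3⁴ + 8⁴ = 13139
13139 → 1⁴ + 3⁴ + 1⁴ + 3⁴ + 9⁴ = 6725
6725 → 6⁴ + 7⁴ + 2⁴ + 5⁴ = 4338
4338 → 4⁴ + 3⁴ + 3⁴ + 8⁴ = 4514
4514 → 4⁴ + 5⁴ + 1⁴ + 4⁴ = 1138
1138 → 1⁴ + 1⁴ + 3⁴ + 8⁴ = 4179
4179 → 4⁴ + 1⁴ + 7⁴ + 9⁴ = 9219
9219 → 9⁴ + 2⁴ + 1⁴ + 9⁴ = 13139  — 13139 repeats.
That took 14 steps.

14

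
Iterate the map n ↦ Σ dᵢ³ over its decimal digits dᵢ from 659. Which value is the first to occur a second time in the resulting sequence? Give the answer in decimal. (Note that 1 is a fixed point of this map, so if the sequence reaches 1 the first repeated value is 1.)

371

659 → 6³ + 5³ + 9³ = 1070
1070 → 1³ + 0³ + 7³ + 0³ = 344
344 → 3³ + 4³ + 4³ = 155
155 → 1³ + 5³ + 5³ = 251
251 → 2³ + 5³ + 1³ = 134
134 → 1³ + 3³ + 4³ = 92
92 → 9³ + 2³ = 737
737 → 7³ + 3³ + 7³ = 713
713 → 7³ + 1³ + 3³ = 371
371 → 3³ + 7³ + 1³ = 371  — 371 already appeared earlier.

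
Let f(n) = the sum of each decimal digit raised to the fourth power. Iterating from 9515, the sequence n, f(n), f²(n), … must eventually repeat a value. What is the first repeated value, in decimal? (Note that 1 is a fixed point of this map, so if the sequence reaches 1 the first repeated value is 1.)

6514

9515 → 9⁴ + 5⁴ + 1⁴ + 5⁴ = 6561 + 625 + 1 + 625 = 7812
7812 → 7⁴ + 8⁴ + 1⁴ + 2⁴ = 2401 + 4096 + 1 + 16 = 6514
6514 → 6⁴ + 5⁴ + 1⁴ + 4⁴ = 1296 + 625 + 1 + 256 = 2178
2178 → 2⁴ + 1⁴ + 7⁴ + 8⁴ = 16 + 1 + 2401 + 4096 = 6514  — 6514 already appeared earlier.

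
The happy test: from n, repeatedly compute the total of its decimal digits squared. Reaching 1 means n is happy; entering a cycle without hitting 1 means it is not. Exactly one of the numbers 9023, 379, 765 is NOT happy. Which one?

9023: 9023 → 94 → 97 → 130 → 10 → 1  — reaches 1 (happy)
379: 379 → 139 → 91 → 82 → 68 → 100 → 1  — reaches 1 (happy)
765: 765 → 110 → 2 → 4 → 16 → 37 → 58 → 89 → 145 → 42 → 20 → 4  — repeats 4 (not happy)

765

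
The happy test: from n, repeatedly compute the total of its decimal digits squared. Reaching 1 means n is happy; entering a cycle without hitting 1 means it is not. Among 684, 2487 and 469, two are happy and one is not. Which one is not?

684: 684 → 116 → 38 → 73 → 58 → 89 → 145 → 42 → 20 → 4 → 16 → 37 → 58  — repeats 58 (not happy)
2487: 2487 → 133 → 19 → 82 → 68 → 100 → 1  — reaches 1 (happy)
469: 469 → 133 → 19 → 82 → 68 → 100 → 1  — reaches 1 (happy)

684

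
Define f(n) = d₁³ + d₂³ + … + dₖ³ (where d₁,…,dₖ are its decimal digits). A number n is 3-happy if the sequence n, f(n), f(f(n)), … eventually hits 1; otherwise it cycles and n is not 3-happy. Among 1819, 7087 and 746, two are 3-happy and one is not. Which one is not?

746

1819: 1819 → 1243 → 100 → 1  — reaches 1 (3-happy)
7087: 7087 → 1198 → 1243 → 100 → 1  — reaches 1 (3-happy)
746: 746 → 623 → 251 → 134 → 92 → 737 → 713 → 371 → 371  — repeats 371 (not 3-happy)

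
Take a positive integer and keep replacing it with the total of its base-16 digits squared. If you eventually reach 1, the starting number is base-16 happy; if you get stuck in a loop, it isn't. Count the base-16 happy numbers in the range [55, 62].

55: 55 → 58 → 109 → 205 → 313 → 91 → 146 → 85 → 50 → 13 → 169 → 181 → 146  (repeats 146)
56: 56 → 73 → 97 → 37 → 29 → 170 → 200 → 208 → 169 → 181 → 146 → 85 → 50 → 13 → 169  (repeats 169)
57: 57 → 90 → 125 → 218 → 269 → 170 → 200 → 208 → 169 → 181 → 146 → 85 → 50 → 13 → 169  (repeats 169)
58: 58 → 109 → 205 → 313 → 91 → 146 → 85 → 50 → 13 → 169 → 181 → 146  (repeats 146)
59: 59 → 130 → 68 → 32 → 4 → 16 → 1  (reaches 1)
60: 60 → 153 → 162 → 104 → 100 → 52 → 25 → 82 → 29 → 170 → 200 → 208 → 169 → 181 → 146 → 85 → 50 → 13 → 169  (repeats 169)
61: 61 → 178 → 125 → 218 → 269 → 170 → 200 → 208 → 169 → 181 → 146 → 85 → 50 → 13 → 169  (repeats 169)
62: 62 → 205 → 313 → 91 → 146 → 85 → 50 → 13 → 169 → 181 → 146  (repeats 146)
base-16 happy: 59

1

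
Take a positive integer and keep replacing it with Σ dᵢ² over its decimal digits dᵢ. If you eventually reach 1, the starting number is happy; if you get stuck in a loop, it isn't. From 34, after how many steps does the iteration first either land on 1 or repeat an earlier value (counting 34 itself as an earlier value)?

34 → 3² + 4² = 9 + 16 = 25
25 → 2² + 5² = 4 + 25 = 29
29 → 2² + 9² = 4 + 81 = 85
85 → 8² + 5² = 64 + 25 = 89
89 → 8² + 9² = 64 + 81 = 145
145 → 1² + 4² + 5² = 1 + 16 + 25 = 42
42 → 4² + 2² = 16 + 4 = 20
20 → 2² + 0² = 4 + 0 = 4
4 → 4² = 16
16 → 1² + 6² = 1 + 36 = 37
37 → 3² + 7² = 9 + 49 = 58
58 → 5² + 8² = 25 + 64 = 89  — 89 repeats.
That took 12 steps.

12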